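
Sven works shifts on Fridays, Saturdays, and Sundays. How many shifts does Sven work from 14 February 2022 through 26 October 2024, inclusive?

14 February 2022 is a Monday.
That's 986 days from start to end, counting both.
986 = 7 × 140 + 6, so there are 140 full weeks plus 6 extra days.
Each full week contributes 3 days from the set (Fri, Sat, Sun): 140 × 3 = 420.
The 6 extra days are Monday, Tuesday, Wednesday, Thursday, Friday, Saturday — 2 of them qualify.
Total: 420 + 2 = 422.

422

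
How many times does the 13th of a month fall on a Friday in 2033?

1

The 13th falls on a Friday when the month's 13th has weekday Fri.
Jan 13 is Thu; Feb 13 is Sun; Mar 13 is Sun; Apr 13 is Wed; May 13 is Fri ✓; Jun 13 is Mon; Jul 13 is Wed; Aug 13 is Sat; Sep 13 is Tue; Oct 13 is Thu; Nov 13 is Sun; Dec 13 is Tue.
Friday the 13ths: May.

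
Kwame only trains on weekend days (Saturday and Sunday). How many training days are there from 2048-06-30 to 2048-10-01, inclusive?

26

2048-06-30 is a Tuesday.
The range spans 94 days (inclusive of both endpoints).
94 = 7 × 13 + 3, so there are 13 full weeks plus 3 extra days.
Each full week contributes 2 weekend days (Sat, Sun): 13 × 2 = 26.
The 3 extra days are Tue, Wed, Thu — none qualify.
Total: 26 + 0 = 26.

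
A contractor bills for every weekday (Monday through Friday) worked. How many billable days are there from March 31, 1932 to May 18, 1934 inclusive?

March 31, 1932 is a Thursday.
From March 31, 1932 to May 18, 1934 is 779 days inclusive.
779 = 7 × 111 + 2, so there are 111 full weeks plus 2 extra days.
Each full week contributes 5 weekdays (Mon–Fri): 111 × 5 = 555.
The 2 extra days are Thu, Fri — 2 of them qualify.
Total: 555 + 2 = 557.

557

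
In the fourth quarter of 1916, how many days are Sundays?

14

1 October 1916 is a Sunday.
The range spans 92 days (inclusive of both endpoints).
92 = 7 × 13 + 1, so there are 13 full weeks plus 1 extra day.
Each full week contributes one Sunday: 13 so far.
The 1 extra day is Sun — 1 of them qualifies.
Total: 13 + 1 = 14.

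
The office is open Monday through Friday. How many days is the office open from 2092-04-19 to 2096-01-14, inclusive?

975 weekdays

2092-04-19 is a Saturday.
From 2092-04-19 to 2096-01-14 is 1366 days inclusive.
1366 = 7 × 195 + 1, so there are 195 full weeks plus 1 extra day.
Each full week contributes 5 weekdays (Mon–Fri): 195 × 5 = 975.
The 1 extra day is Saturday — none qualify.
Total: 975 + 0 = 975.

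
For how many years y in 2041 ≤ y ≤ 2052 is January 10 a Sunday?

2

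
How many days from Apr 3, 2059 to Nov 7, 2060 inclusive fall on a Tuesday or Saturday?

167

Apr 3, 2059 is a Thursday.
That's 585 days from start to end, counting both.
585 = 7 × 83 + 4, so there are 83 full weeks plus 4 extra days.
Each full week contributes 2 days from the set (Tue, Sat): 83 × 2 = 166.
The 4 extra days are Thu, Fri, Sat, Sun — 1 of them qualifies.
Total: 166 + 1 = 167.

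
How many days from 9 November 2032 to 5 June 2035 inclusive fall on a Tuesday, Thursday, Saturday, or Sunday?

9 November 2032 is a Tuesday.
The range spans 939 days (inclusive of both endpoints).
939 = 7 × 134 + 1, so there are 134 full weeks plus 1 extra day.
Each full week contributes 4 days from the set (Tue, Thu, Sat, Sun): 134 × 4 = 536.
The 1 extra day is Tuesday — 1 of them qualifies.
Total: 536 + 1 = 537.

537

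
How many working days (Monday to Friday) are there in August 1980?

21

August 1, 1980 is a Friday.
That's 31 days from start to end, counting both.
31 = 7 × 4 + 3, so there are 4 full weeks plus 3 extra days.
Each full week contributes 5 weekdays (Mon–Fri): 4 × 5 = 20.
The 3 extra days are Fri, Sat, Sun — 1 of them qualifies.
Total: 20 + 1 = 21.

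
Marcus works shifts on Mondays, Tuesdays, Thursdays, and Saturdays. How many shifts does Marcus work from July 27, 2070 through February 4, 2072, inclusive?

July 27, 2070 is a Sunday.
From July 27, 2070 to February 4, 2072 is 558 days inclusive.
558 = 7 × 79 + 5, so there are 79 full weeks plus 5 extra days.
Each full week contributes 4 days from the set (Mon, Tue, Thu, Sat): 79 × 4 = 316.
The 5 extra days are Sunday, Monday, Tuesday, Wednesday, Thursday — 3 of them qualify.
Total: 316 + 3 = 319.

319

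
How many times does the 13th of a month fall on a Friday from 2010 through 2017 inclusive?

Friday-the-13ths by year:
2010: Aug
2011: May
2012: Jan, Apr, Jul
2013: Sep, Dec
2014: Jun
2015: Feb, Mar, Nov
2016: May
2017: Jan, Oct

14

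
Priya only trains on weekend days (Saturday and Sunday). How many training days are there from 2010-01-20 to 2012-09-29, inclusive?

2010-01-20 is a Wednesday.
From 2010-01-20 to 2012-09-29 is 984 days inclusive.
984 = 7 × 140 + 4, so there are 140 full weeks plus 4 extra days.
Each full week contributes 2 weekend days (Sat, Sun): 140 × 2 = 280.
The 4 extra days are Wed, Thu, Fri, Sat — 1 of them qualifies.
Total: 280 + 1 = 281.

281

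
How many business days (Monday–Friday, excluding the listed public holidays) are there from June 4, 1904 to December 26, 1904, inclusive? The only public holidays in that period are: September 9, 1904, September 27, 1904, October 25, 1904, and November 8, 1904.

June 4, 1904 is a Saturday.
From June 4, 1904 to December 26, 1904 is 206 days inclusive.
206 = 7 × 29 + 3, so there are 29 full weeks plus 3 extra days.
Each full week contributes 5 weekdays (Mon–Fri): 29 × 5 = 145.
The 3 extra days are Sat, Sun, Mon — 1 of them qualifies.
Total: 145 + 1 = 146.
Holidays: September 9, 1904 (Fri); September 27, 1904 (Tue); October 25, 1904 (Tue); November 8, 1904 (Tue).
All 4 holidays fall on weekdays, so subtract 4.
Business days: 146 − 4 = 142.

142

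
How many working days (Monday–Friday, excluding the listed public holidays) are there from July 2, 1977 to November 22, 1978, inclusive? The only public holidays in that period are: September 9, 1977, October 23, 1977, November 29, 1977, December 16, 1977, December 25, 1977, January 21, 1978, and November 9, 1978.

359 working days

July 2, 1977 is a Saturday.
The range spans 509 days (inclusive of both endpoints).
509 = 7 × 72 + 5, so there are 72 full weeks plus 5 extra days.
Each full week contributes 5 weekdays (Mon–Fri): 72 × 5 = 360.
The 5 extra days are Sat, Sun, Mon, Tue, Wed — 3 of them qualify.
Total: 360 + 3 = 363.
Holidays: September 9, 1977 (Fri); October 23, 1977 (Sun); November 29, 1977 (Tue); December 16, 1977 (Fri); December 25, 1977 (Sun); January 21, 1978 (Sat); November 9, 1978 (Thu).
4 of the 7 holidays fall on weekdays; the rest are weekends and were already excluded.
Business days: 363 − 4 = 359.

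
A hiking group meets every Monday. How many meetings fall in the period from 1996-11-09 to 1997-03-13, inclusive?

1996-11-09 is a Saturday.
The range spans 125 days (inclusive of both endpoints).
125 = 7 × 17 + 6, so there are 17 full weeks plus 6 extra days.
Each full week contributes one Monday: 17 so far.
The 6 extra days are Saturday, Sunday, Monday, Tuesday, Wednesday, Thursday — 1 of them qualifies.
Total: 17 + 1 = 18.

18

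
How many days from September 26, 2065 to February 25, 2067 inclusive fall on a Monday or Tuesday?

September 26, 2065 is a Saturday.
The range spans 518 days (inclusive of both endpoints).
518 = 7 × 74, so the span is exactly 74 full weeks.
Each full week contributes 2 days from the set (Mon, Tue): 74 × 2 = 148.

148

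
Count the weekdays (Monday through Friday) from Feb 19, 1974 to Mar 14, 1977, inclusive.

800 weekdays

Feb 19, 1974 is a Tuesday.
The range spans 1120 days (inclusive of both endpoints).
1120 = 7 × 160, so the span is exactly 160 full weeks.
Each full week contributes 5 weekdays (Mon–Fri): 160 × 5 = 800.
Total: 800.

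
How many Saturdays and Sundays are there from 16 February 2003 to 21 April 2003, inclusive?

16 February 2003 is a Sunday.
The range spans 65 days (inclusive of both endpoints).
65 = 7 × 9 + 2, so there are 9 full weeks plus 2 extra days.
Each full week contributes 2 weekend days (Sat, Sun): 9 × 2 = 18.
The 2 extra days are Sunday, Monday — 1 of them qualifies.
Total: 18 + 1 = 19.

19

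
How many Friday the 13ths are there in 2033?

The 13th falls on a Friday when the month's 13th has weekday Fri.
Jan 13 is Thu; Feb 13 is Sun; Mar 13 is Sun; Apr 13 is Wed; May 13 is Fri ✓; Jun 13 is Mon; Jul 13 is Wed; Aug 13 is Sat; Sep 13 is Tue; Oct 13 is Thu; Nov 13 is Sun; Dec 13 is Tue.
Friday the 13ths: May.

1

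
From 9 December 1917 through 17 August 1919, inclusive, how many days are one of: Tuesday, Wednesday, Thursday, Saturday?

352

9 December 1917 is a Sunday.
The range spans 617 days (inclusive of both endpoints).
617 = 7 × 88 + 1, so there are 88 full weeks plus 1 extra day.
Each full week contributes 4 days from the set (Tue, Wed, Thu, Sat): 88 × 4 = 352.
The 1 extra day is Sun — none qualify.
Total: 352 + 0 = 352.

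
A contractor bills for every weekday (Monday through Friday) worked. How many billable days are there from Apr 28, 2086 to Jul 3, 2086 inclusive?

48

Apr 28, 2086 is a Sunday.
That's 67 days from start to end, counting both.
67 = 7 × 9 + 4, so there are 9 full weeks plus 4 extra days.
Each full week contributes 5 weekdays (Mon–Fri): 9 × 5 = 45.
The 4 extra days are Sunday, Monday, Tuesday, Wednesday — 3 of them qualify.
Total: 45 + 3 = 48.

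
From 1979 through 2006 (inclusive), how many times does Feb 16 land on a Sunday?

4

Day of week of February 16 in each year:
1979: Fri, 1980: Sat, 1981: Mon, 1982: Tue, 1983: Wed, 1984: Thu, 1985: Sat, 1986: Sun ✓, 1987: Mon, 1988: Tue, 1989: Thu, 1990: Fri, 1991: Sat, 1992: Sun ✓, 1993: Tue, 1994: Wed, 1995: Thu, 1996: Fri, 1997: Sun ✓, 1998: Mon, 1999: Tue, 2000: Wed, 2001: Fri, 2002: Sat, 2003: Sun ✓, 2004: Mon, 2005: Wed, 2006: Thu
Sundays: 1986, 1992, 1997, 2003.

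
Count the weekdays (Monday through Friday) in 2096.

Jan 1, 2096 is a Sunday.
From Jan 1, 2096 to Dec 31, 2096 is 366 days inclusive.
366 = 7 × 52 + 2, so there are 52 full weeks plus 2 extra days.
Each full week contributes 5 weekdays (Mon–Fri): 52 × 5 = 260.
The 2 extra days are Sun, Mon — 1 of them qualifies.
Total: 260 + 1 = 261.

261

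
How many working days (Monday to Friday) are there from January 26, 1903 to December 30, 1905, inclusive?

January 26, 1903 is a Monday.
From January 26, 1903 to December 30, 1905 is 1070 days inclusive.
1070 = 7 × 152 + 6, so there are 152 full weeks plus 6 extra days.
Each full week contributes 5 weekdays (Mon–Fri): 152 × 5 = 760.
The 6 extra days are Mon, Tue, Wed, Thu, Fri, Sat — 5 of them qualify.
Total: 760 + 5 = 765.

765 weekdays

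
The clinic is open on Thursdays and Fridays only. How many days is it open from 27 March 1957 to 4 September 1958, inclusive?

151

27 March 1957 is a Wednesday.
The range spans 527 days (inclusive of both endpoints).
527 = 7 × 75 + 2, so there are 75 full weeks plus 2 extra days.
Each full week contributes 2 days from the set (Thu, Fri): 75 × 2 = 150.
The 2 extra days are Wednesday, Thursday — 1 of them qualifies.
Total: 150 + 1 = 151.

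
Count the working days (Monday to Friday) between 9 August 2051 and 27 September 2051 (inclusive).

36

9 August 2051 is a Wednesday.
From 9 August 2051 to 27 September 2051 is 50 days inclusive.
50 = 7 × 7 + 1, so there are 7 full weeks plus 1 extra day.
Each full week contributes 5 weekdays (Mon–Fri): 7 × 5 = 35.
The 1 extra day is Wednesday — 1 of them qualifies.
Total: 35 + 1 = 36.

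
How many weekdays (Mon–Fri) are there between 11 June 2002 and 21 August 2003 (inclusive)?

313 weekdays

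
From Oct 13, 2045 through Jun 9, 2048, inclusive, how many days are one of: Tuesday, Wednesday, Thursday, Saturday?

Oct 13, 2045 is a Friday.
The range spans 971 days (inclusive of both endpoints).
971 = 7 × 138 + 5, so there are 138 full weeks plus 5 extra days.
Each full week contributes 4 days from the set (Tue, Wed, Thu, Sat): 138 × 4 = 552.
The 5 extra days are Friday, Saturday, Sunday, Monday, Tuesday — 2 of them qualify.
Total: 552 + 2 = 554.

554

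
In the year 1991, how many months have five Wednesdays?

4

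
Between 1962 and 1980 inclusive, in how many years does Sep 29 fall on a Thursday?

2

Day of week of September 29 in each year:
1962: Sat, 1963: Sun, 1964: Tue, 1965: Wed, 1966: Thu ✓, 1967: Fri, 1968: Sun, 1969: Mon, 1970: Tue, 1971: Wed, 1972: Fri, 1973: Sat, 1974: Sun, 1975: Mon, 1976: Wed, 1977: Thu ✓, 1978: Fri, 1979: Sat, 1980: Mon
Thursdays: 1966, 1977.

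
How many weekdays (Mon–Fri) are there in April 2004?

22 weekdays

1 April 2004 is a Thursday.
From 1 April 2004 to 30 April 2004 is 30 days inclusive.
30 = 7 × 4 + 2, so there are 4 full weeks plus 2 extra days.
Each full week contributes 5 weekdays (Mon–Fri): 4 × 5 = 20.
The 2 extra days are Thursday, Friday — 2 of them qualify.
Total: 20 + 2 = 22.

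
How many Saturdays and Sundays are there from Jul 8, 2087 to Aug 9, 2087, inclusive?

Jul 8, 2087 is a Tuesday.
From Jul 8, 2087 to Aug 9, 2087 is 33 days inclusive.
33 = 7 × 4 + 5, so there are 4 full weeks plus 5 extra days.
Each full week contributes 2 weekend days (Sat, Sun): 4 × 2 = 8.
The 5 extra days are Tue, Wed, Thu, Fri, Sat — 1 of them qualifies.
Total: 8 + 1 = 9.

9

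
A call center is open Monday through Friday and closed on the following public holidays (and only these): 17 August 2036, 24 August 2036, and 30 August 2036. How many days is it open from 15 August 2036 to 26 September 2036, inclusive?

31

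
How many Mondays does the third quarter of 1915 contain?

13

1 July 1915 is a Thursday.
From 1 July 1915 to 30 September 1915 is 92 days inclusive.
92 = 7 × 13 + 1, so there are 13 full weeks plus 1 extra day.
Each full week contributes one Monday: 13 so far.
The 1 extra day is Thu — none qualify.
Total: 13 + 0 = 13.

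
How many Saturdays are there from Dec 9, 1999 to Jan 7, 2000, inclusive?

4 Saturdays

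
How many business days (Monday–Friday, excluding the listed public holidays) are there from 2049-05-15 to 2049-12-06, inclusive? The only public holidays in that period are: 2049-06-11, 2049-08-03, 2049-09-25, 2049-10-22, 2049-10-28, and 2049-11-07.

2049-05-15 is a Saturday.
That's 206 days from start to end, counting both.
206 = 7 × 29 + 3, so there are 29 full weeks plus 3 extra days.
Each full week contributes 5 weekdays (Mon–Fri): 29 × 5 = 145.
The 3 extra days are Sat, Sun, Mon — 1 of them qualifies.
Total: 145 + 1 = 146.
Holidays: 2049-06-11 (Fri); 2049-08-03 (Tue); 2049-09-25 (Sat); 2049-10-22 (Fri); 2049-10-28 (Thu); 2049-11-07 (Sun).
4 of the 6 holidays fall on weekdays; the rest are weekends and were already excluded.
Business days: 146 − 4 = 142.

142 business days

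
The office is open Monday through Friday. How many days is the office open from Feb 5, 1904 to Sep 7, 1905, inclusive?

Feb 5, 1904 is a Friday.
The range spans 581 days (inclusive of both endpoints).
581 = 7 × 83, so the span is exactly 83 full weeks.
Each full week contributes 5 weekdays (Mon–Fri): 83 × 5 = 415.

415 weekdays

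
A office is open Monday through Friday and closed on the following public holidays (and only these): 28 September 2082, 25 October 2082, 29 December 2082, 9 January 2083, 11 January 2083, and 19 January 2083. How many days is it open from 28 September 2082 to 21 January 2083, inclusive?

28 September 2082 is a Monday.
The range spans 116 days (inclusive of both endpoints).
116 = 7 × 16 + 4, so there are 16 full weeks plus 4 extra days.
Each full week contributes 5 weekdays (Mon–Fri): 16 × 5 = 80.
The 4 extra days are Monday, Tuesday, Wednesday, Thursday — 4 of them qualify.
Total: 80 + 4 = 84.
Holidays: 28 September 2082 (Mon); 25 October 2082 (Sun); 29 December 2082 (Tue); 9 January 2083 (Sat); 11 January 2083 (Mon); 19 January 2083 (Tue).
4 of the 6 holidays fall on weekdays; the rest are weekends and were already excluded.
Business days: 84 − 4 = 80.

80 working days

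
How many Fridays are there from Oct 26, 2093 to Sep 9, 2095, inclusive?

98 Fridays

Oct 26, 2093 is a Monday.
From Oct 26, 2093 to Sep 9, 2095 is 684 days inclusive.
684 = 7 × 97 + 5, so there are 97 full weeks plus 5 extra days.
Each full week contributes one Friday: 97 so far.
The 5 extra days are Mon, Tue, Wed, Thu, Fri — 1 of them qualifies.
Total: 97 + 1 = 98.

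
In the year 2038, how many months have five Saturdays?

A month has five Saturdays exactly when Saturday falls within its first (length − 28) days.
Jan: 31 days, starts Fri → 5 of Fri, Sat, Sun ✓
Feb: 28 days, starts Mon → 5 of (none)
Mar: 31 days, starts Mon → 5 of Mon, Tue, Wed
Apr: 30 days, starts Thu → 5 of Thu, Fri
May: 31 days, starts Sat → 5 of Sat, Sun, Mon ✓
Jun: 30 days, starts Tue → 5 of Tue, Wed
Jul: 31 days, starts Thu → 5 of Thu, Fri, Sat ✓
Aug: 31 days, starts Sun → 5 of Sun, Mon, Tue
Sep: 30 days, starts Wed → 5 of Wed, Thu
Oct: 31 days, starts Fri → 5 of Fri, Sat, Sun ✓
Nov: 30 days, starts Mon → 5 of Mon, Tue
Dec: 31 days, starts Wed → 5 of Wed, Thu, Fri
Months with five Saturdays: Jan, May, Jul, Oct.

4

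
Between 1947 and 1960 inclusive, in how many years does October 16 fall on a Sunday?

Day of week of October 16 in each year:
1947: Thu, 1948: Sat, 1949: Sun ✓, 1950: Mon, 1951: Tue, 1952: Thu, 1953: Fri, 1954: Sat, 1955: Sun ✓, 1956: Tue, 1957: Wed, 1958: Thu, 1959: Fri, 1960: Sun ✓
Sundays: 1949, 1955, 1960.

3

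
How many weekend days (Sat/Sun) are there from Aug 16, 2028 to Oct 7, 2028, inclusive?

Aug 16, 2028 is a Wednesday.
That's 53 days from start to end, counting both.
53 = 7 × 7 + 4, so there are 7 full weeks plus 4 extra days.
Each full week contributes 2 weekend days (Sat, Sun): 7 × 2 = 14.
The 4 extra days are Wednesday, Thursday, Friday, Saturday — 1 of them qualifies.
Total: 14 + 1 = 15.

15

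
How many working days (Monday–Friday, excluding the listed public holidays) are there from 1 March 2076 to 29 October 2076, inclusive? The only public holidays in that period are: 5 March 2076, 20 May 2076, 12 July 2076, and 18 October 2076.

172

1 March 2076 is a Sunday.
The range spans 243 days (inclusive of both endpoints).
243 = 7 × 34 + 5, so there are 34 full weeks plus 5 extra days.
Each full week contributes 5 weekdays (Mon–Fri): 34 × 5 = 170.
The 5 extra days are Sunday, Monday, Tuesday, Wednesday, Thursday — 4 of them qualify.
Total: 170 + 4 = 174.
Holidays: 5 March 2076 (Thu); 20 May 2076 (Wed); 12 July 2076 (Sun); 18 October 2076 (Sun).
2 of the 4 holidays fall on weekdays; the rest are weekends and were already excluded.
Business days: 174 − 2 = 172.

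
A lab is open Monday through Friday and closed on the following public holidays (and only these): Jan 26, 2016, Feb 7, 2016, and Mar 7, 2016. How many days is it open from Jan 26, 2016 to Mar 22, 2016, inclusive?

Jan 26, 2016 is a Tuesday.
That's 57 days from start to end, counting both.
57 = 7 × 8 + 1, so there are 8 full weeks plus 1 extra day.
Each full week contributes 5 weekdays (Mon–Fri): 8 × 5 = 40.
The 1 extra day is Tuesday — 1 of them qualifies.
Total: 40 + 1 = 41.
Holidays: Jan 26, 2016 (Tue); Feb 7, 2016 (Sun); Mar 7, 2016 (Mon).
2 of the 3 holidays fall on weekdays; the rest are weekends and were already excluded.
Business days: 41 − 2 = 39.

39 business days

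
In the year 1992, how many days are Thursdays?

January 1, 1992 is a Wednesday.
That's 366 days from start to end, counting both.
366 = 7 × 52 + 2, so there are 52 full weeks plus 2 extra days.
Each full week contributes one Thursday: 52 so far.
The 2 extra days are Wednesday, Thursday — 1 of them qualifies.
Total: 52 + 1 = 53.

53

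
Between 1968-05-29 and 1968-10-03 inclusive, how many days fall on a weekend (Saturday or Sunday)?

36

1968-05-29 is a Wednesday.
That's 128 days from start to end, counting both.
128 = 7 × 18 + 2, so there are 18 full weeks plus 2 extra days.
Each full week contributes 2 weekend days (Sat, Sun): 18 × 2 = 36.
The 2 extra days are Wed, Thu — none qualify.
Total: 36 + 0 = 36.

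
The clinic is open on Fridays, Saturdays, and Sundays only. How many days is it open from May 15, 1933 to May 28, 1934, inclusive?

162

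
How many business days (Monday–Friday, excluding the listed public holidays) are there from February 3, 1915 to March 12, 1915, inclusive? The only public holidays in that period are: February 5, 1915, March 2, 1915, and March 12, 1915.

25

February 3, 1915 is a Wednesday.
The range spans 38 days (inclusive of both endpoints).
38 = 7 × 5 + 3, so there are 5 full weeks plus 3 extra days.
Each full week contributes 5 weekdays (Mon–Fri): 5 × 5 = 25.
The 3 extra days are Wednesday, Thursday, Friday — 3 of them qualify.
Total: 25 + 3 = 28.
Holidays: February 5, 1915 (Fri); March 2, 1915 (Tue); March 12, 1915 (Fri).
All 3 holidays fall on weekdays, so subtract 3.
Business days: 28 − 3 = 25.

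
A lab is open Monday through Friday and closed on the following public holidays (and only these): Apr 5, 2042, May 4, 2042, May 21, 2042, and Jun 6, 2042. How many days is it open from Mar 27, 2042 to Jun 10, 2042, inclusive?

Mar 27, 2042 is a Thursday.
From Mar 27, 2042 to Jun 10, 2042 is 76 days inclusive.
76 = 7 × 10 + 6, so there are 10 full weeks plus 6 extra days.
Each full week contributes 5 weekdays (Mon–Fri): 10 × 5 = 50.
The 6 extra days are Thu, Fri, Sat, Sun, Mon, Tue — 4 of them qualify.
Total: 50 + 4 = 54.
Holidays: Apr 5, 2042 (Sat); May 4, 2042 (Sun); May 21, 2042 (Wed); Jun 6, 2042 (Fri).
2 of the 4 holidays fall on weekdays; the rest are weekends and were already excluded.
Business days: 54 − 2 = 52.

52 business days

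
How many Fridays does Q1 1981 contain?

Jan 1, 1981 is a Thursday.
That's 90 days from start to end, counting both.
90 = 7 × 12 + 6, so there are 12 full weeks plus 6 extra days.
Each full week contributes one Friday: 12 so far.
The 6 extra days are Thursday, Friday, Saturday, Sunday, Monday, Tuesday — 1 of them qualifies.
Total: 12 + 1 = 13.

13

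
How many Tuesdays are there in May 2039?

5

May 1, 2039 is a Sunday.
The range spans 31 days (inclusive of both endpoints).
31 = 7 × 4 + 3, so there are 4 full weeks plus 3 extra days.
Each full week contributes one Tuesday: 4 so far.
The 3 extra days are Sun, Mon, Tue — 1 of them qualifies.
Total: 4 + 1 = 5.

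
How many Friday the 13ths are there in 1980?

1

The 13th falls on a Friday when the month's 13th has weekday Fri.
Jan 13 is Sun; Feb 13 is Wed; Mar 13 is Thu; Apr 13 is Sun; May 13 is Tue; Jun 13 is Fri ✓; Jul 13 is Sun; Aug 13 is Wed; Sep 13 is Sat; Oct 13 is Mon; Nov 13 is Thu; Dec 13 is Sat.
Friday the 13ths: Jun.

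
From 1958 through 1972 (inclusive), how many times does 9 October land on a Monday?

Day of week of October 9 in each year:
1958: Thu, 1959: Fri, 1960: Sun, 1961: Mon ✓, 1962: Tue, 1963: Wed, 1964: Fri, 1965: Sat, 1966: Sun, 1967: Mon ✓, 1968: Wed, 1969: Thu, 1970: Fri, 1971: Sat, 1972: Mon ✓
Mondays: 1961, 1967, 1972.

3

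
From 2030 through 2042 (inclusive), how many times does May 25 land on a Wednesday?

2

Day of week of May 25 in each year:
2030: Sat, 2031: Sun, 2032: Tue, 2033: Wed ✓, 2034: Thu, 2035: Fri, 2036: Sun, 2037: Mon, 2038: Tue, 2039: Wed ✓, 2040: Fri, 2041: Sat, 2042: Sun
Wednesdays: 2033, 2039.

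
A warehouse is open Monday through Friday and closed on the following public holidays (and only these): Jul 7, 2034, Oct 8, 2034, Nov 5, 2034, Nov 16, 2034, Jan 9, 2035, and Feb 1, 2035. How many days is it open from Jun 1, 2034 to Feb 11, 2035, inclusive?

178 working days

Jun 1, 2034 is a Thursday.
That's 256 days from start to end, counting both.
256 = 7 × 36 + 4, so there are 36 full weeks plus 4 extra days.
Each full week contributes 5 weekdays (Mon–Fri): 36 × 5 = 180.
The 4 extra days are Thu, Fri, Sat, Sun — 2 of them qualify.
Total: 180 + 2 = 182.
Holidays: Jul 7, 2034 (Fri); Oct 8, 2034 (Sun); Nov 5, 2034 (Sun); Nov 16, 2034 (Thu); Jan 9, 2035 (Tue); Feb 1, 2035 (Thu).
4 of the 6 holidays fall on weekdays; the rest are weekends and were already excluded.
Business days: 182 − 4 = 178.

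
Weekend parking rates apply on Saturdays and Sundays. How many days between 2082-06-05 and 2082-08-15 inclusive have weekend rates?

21

2082-06-05 is a Friday.
That's 72 days from start to end, counting both.
72 = 7 × 10 + 2, so there are 10 full weeks plus 2 extra days.
Each full week contributes 2 weekend days (Sat, Sun): 10 × 2 = 20.
The 2 extra days are Friday, Saturday — 1 of them qualifies.
Total: 20 + 1 = 21.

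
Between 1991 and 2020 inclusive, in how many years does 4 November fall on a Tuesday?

4

Day of week of November 4 in each year:
1991: Mon, 1992: Wed, 1993: Thu, 1994: Fri, 1995: Sat, 1996: Mon, 1997: Tue ✓, 1998: Wed, 1999: Thu, 2000: Sat, 2001: Sun, 2002: Mon, 2003: Tue ✓, 2004: Thu, 2005: Fri, 2006: Sat, 2007: Sun, 2008: Tue ✓, 2009: Wed, 2010: Thu, 2011: Fri, 2012: Sun, 2013: Mon, 2014: Tue ✓, 2015: Wed, 2016: Fri, 2017: Sat, 2018: Sun, 2019: Mon, 2020: Wed
Tuesdays: 1997, 2003, 2008, 2014.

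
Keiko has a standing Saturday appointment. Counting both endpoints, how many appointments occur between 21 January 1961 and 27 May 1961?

21 January 1961 is a Saturday.
From 21 January 1961 to 27 May 1961 is 127 days inclusive.
127 = 7 × 18 + 1, so there are 18 full weeks plus 1 extra day.
Each full week contributes one Saturday: 18 so far.
The 1 extra day is Saturday — 1 of them qualifies.
Total: 18 + 1 = 19.

19 Saturdays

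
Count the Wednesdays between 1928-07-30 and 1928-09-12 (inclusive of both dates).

1928-07-30 is a Monday.
From 1928-07-30 to 1928-09-12 is 45 days inclusive.
45 = 7 × 6 + 3, so there are 6 full weeks plus 3 extra days.
Each full week contributes one Wednesday: 6 so far.
The 3 extra days are Monday, Tuesday, Wednesday — 1 of them qualifies.
Total: 6 + 1 = 7.

7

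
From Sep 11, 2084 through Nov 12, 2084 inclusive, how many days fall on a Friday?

Sep 11, 2084 is a Monday.
The range spans 63 days (inclusive of both endpoints).
63 = 7 × 9, so the span is exactly 9 full weeks.
Each full week contributes one Friday: 9 so far.

9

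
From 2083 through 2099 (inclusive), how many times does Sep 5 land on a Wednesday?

3

Day of week of September 5 in each year:
2083: Sun, 2084: Tue, 2085: Wed ✓, 2086: Thu, 2087: Fri, 2088: Sun, 2089: Mon, 2090: Tue, 2091: Wed ✓, 2092: Fri, 2093: Sat, 2094: Sun, 2095: Mon, 2096: Wed ✓, 2097: Thu, 2098: Fri, 2099: Sat
Wednesdays: 2085, 2091, 2096.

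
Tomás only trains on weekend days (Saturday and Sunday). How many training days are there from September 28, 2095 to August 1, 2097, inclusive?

192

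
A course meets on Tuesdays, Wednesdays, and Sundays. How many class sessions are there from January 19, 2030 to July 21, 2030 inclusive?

January 19, 2030 is a Saturday.
That's 184 days from start to end, counting both.
184 = 7 × 26 + 2, so there are 26 full weeks plus 2 extra days.
Each full week contributes 3 days from the set (Tue, Wed, Sun): 26 × 3 = 78.
The 2 extra days are Saturday, Sunday — 1 of them qualifies.
Total: 78 + 1 = 79.

79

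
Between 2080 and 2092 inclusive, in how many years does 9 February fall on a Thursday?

Day of week of February 9 in each year:
2080: Fri, 2081: Sun, 2082: Mon, 2083: Tue, 2084: Wed, 2085: Fri, 2086: Sat, 2087: Sun, 2088: Mon, 2089: Wed, 2090: Thu ✓, 2091: Fri, 2092: Sat
Thursdays: 2090.

1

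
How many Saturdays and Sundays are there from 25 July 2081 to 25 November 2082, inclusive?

140

25 July 2081 is a Friday.
That's 489 days from start to end, counting both.
489 = 7 × 69 + 6, so there are 69 full weeks plus 6 extra days.
Each full week contributes 2 weekend days (Sat, Sun): 69 × 2 = 138.
The 6 extra days are Fri, Sat, Sun, Mon, Tue, Wed — 2 of them qualify.
Total: 138 + 2 = 140.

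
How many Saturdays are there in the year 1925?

Jan 1, 1925 is a Thursday.
The range spans 365 days (inclusive of both endpoints).
365 = 7 × 52 + 1, so there are 52 full weeks plus 1 extra day.
Each full week contributes one Saturday: 52 so far.
The 1 extra day is Thu — none qualify.
Total: 52 + 0 = 52.

52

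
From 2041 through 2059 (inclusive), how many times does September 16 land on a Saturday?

Day of week of September 16 in each year:
2041: Mon, 2042: Tue, 2043: Wed, 2044: Fri, 2045: Sat ✓, 2046: Sun, 2047: Mon, 2048: Wed, 2049: Thu, 2050: Fri, 2051: Sat ✓, 2052: Mon, 2053: Tue, 2054: Wed, 2055: Thu, 2056: Sat ✓, 2057: Sun, 2058: Mon, 2059: Tue
Saturdays: 2045, 2051, 2056.

3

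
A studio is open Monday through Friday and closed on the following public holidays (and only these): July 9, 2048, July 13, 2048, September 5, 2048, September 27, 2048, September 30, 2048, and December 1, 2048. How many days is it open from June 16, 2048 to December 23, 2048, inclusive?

June 16, 2048 is a Tuesday.
That's 191 days from start to end, counting both.
191 = 7 × 27 + 2, so there are 27 full weeks plus 2 extra days.
Each full week contributes 5 weekdays (Mon–Fri): 27 × 5 = 135.
The 2 extra days are Tuesday, Wednesday — 2 of them qualify.
Total: 135 + 2 = 137.
Holidays: July 9, 2048 (Thu); July 13, 2048 (Mon); September 5, 2048 (Sat); September 27, 2048 (Sun); September 30, 2048 (Wed); December 1, 2048 (Tue).
4 of the 6 holidays fall on weekdays; the rest are weekends and were already excluded.
Business days: 137 − 4 = 133.

133 business days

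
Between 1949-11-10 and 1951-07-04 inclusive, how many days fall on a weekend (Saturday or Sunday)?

172

1949-11-10 is a Thursday.
The range spans 602 days (inclusive of both endpoints).
602 = 7 × 86, so the span is exactly 86 full weeks.
Each full week contributes 2 weekend days (Sat, Sun): 86 × 2 = 172.
Total: 172.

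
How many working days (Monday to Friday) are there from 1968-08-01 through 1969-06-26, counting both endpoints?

236 weekdays

1968-08-01 is a Thursday.
That's 330 days from start to end, counting both.
330 = 7 × 47 + 1, so there are 47 full weeks plus 1 extra day.
Each full week contributes 5 weekdays (Mon–Fri): 47 × 5 = 235.
The 1 extra day is Thursday — 1 of them qualifies.
Total: 235 + 1 = 236.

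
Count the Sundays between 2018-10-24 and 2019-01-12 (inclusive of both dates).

2018-10-24 is a Wednesday.
That's 81 days from start to end, counting both.
81 = 7 × 11 + 4, so there are 11 full weeks plus 4 extra days.
Each full week contributes one Sunday: 11 so far.
The 4 extra days are Wednesday, Thursday, Friday, Saturday — none qualify.
Total: 11 + 0 = 11.

11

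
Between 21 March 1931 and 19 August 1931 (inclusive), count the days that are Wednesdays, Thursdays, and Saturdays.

21 March 1931 is a Saturday.
From 21 March 1931 to 19 August 1931 is 152 days inclusive.
152 = 7 × 21 + 5, so there are 21 full weeks plus 5 extra days.
Each full week contributes 3 days from the set (Wed, Thu, Sat): 21 × 3 = 63.
The 5 extra days are Sat, Sun, Mon, Tue, Wed — 2 of them qualify.
Total: 63 + 2 = 65.

65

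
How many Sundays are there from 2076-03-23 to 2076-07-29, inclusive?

2076-03-23 is a Monday.
From 2076-03-23 to 2076-07-29 is 129 days inclusive.
129 = 7 × 18 + 3, so there are 18 full weeks plus 3 extra days.
Each full week contributes one Sunday: 18 so far.
The 3 extra days are Mon, Tue, Wed — none qualify.
Total: 18 + 0 = 18.

18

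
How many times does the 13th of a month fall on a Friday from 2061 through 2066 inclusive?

10

Friday-the-13ths by year:
2061: May
2062: Jan, Oct
2063: Apr, Jul
2064: Jun
2065: Feb, Mar, Nov
2066: Aug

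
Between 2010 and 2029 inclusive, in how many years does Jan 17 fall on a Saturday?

Day of week of January 17 in each year:
2010: Sun, 2011: Mon, 2012: Tue, 2013: Thu, 2014: Fri, 2015: Sat ✓, 2016: Sun, 2017: Tue, 2018: Wed, 2019: Thu, 2020: Fri, 2021: Sun, 2022: Mon, 2023: Tue, 2024: Wed, 2025: Fri, 2026: Sat ✓, 2027: Sun, 2028: Mon, 2029: Wed
Saturdays: 2015, 2026.

2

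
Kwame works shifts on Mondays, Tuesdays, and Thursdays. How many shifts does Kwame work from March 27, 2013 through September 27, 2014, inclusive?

March 27, 2013 is a Wednesday.
The range spans 550 days (inclusive of both endpoints).
550 = 7 × 78 + 4, so there are 78 full weeks plus 4 extra days.
Each full week contributes 3 days from the set (Mon, Tue, Thu): 78 × 3 = 234.
The 4 extra days are Wednesday, Thursday, Friday, Saturday — 1 of them qualifies.
Total: 234 + 1 = 235.

235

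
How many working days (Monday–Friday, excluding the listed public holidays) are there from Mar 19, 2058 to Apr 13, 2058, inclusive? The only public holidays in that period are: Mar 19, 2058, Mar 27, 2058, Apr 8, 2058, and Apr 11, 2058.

15

Mar 19, 2058 is a Tuesday.
That's 26 days from start to end, counting both.
26 = 7 × 3 + 5, so there are 3 full weeks plus 5 extra days.
Each full week contributes 5 weekdays (Mon–Fri): 3 × 5 = 15.
The 5 extra days are Tue, Wed, Thu, Fri, Sat — 4 of them qualify.
Total: 15 + 4 = 19.
Holidays: Mar 19, 2058 (Tue); Mar 27, 2058 (Wed); Apr 8, 2058 (Mon); Apr 11, 2058 (Thu).
All 4 holidays fall on weekdays, so subtract 4.
Business days: 19 − 4 = 15.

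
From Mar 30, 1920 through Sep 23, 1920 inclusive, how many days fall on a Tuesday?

Mar 30, 1920 is a Tuesday.
From Mar 30, 1920 to Sep 23, 1920 is 178 days inclusive.
178 = 7 × 25 + 3, so there are 25 full weeks plus 3 extra days.
Each full week contributes one Tuesday: 25 so far.
The 3 extra days are Tue, Wed, Thu — 1 of them qualifies.
Total: 25 + 1 = 26.

26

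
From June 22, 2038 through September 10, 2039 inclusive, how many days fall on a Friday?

June 22, 2038 is a Tuesday.
The range spans 446 days (inclusive of both endpoints).
446 = 7 × 63 + 5, so there are 63 full weeks plus 5 extra days.
Each full week contributes one Friday: 63 so far.
The 5 extra days are Tue, Wed, Thu, Fri, Sat — 1 of them qualifies.
Total: 63 + 1 = 64.

64 Fridays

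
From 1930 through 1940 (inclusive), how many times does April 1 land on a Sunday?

1

Day of week of April 1 in each year:
1930: Tue, 1931: Wed, 1932: Fri, 1933: Sat, 1934: Sun ✓, 1935: Mon, 1936: Wed, 1937: Thu, 1938: Fri, 1939: Sat, 1940: Mon
Sundays: 1934.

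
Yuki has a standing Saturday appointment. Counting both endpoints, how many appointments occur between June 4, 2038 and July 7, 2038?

5

June 4, 2038 is a Friday.
From June 4, 2038 to July 7, 2038 is 34 days inclusive.
34 = 7 × 4 + 6, so there are 4 full weeks plus 6 extra days.
Each full week contributes one Saturday: 4 so far.
The 6 extra days are Friday, Saturday, Sunday, Monday, Tuesday, Wednesday — 1 of them qualifies.
Total: 4 + 1 = 5.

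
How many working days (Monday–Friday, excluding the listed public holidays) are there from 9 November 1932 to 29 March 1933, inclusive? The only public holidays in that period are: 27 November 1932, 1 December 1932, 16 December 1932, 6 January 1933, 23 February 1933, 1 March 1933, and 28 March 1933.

95

9 November 1932 is a Wednesday.
From 9 November 1932 to 29 March 1933 is 141 days inclusive.
141 = 7 × 20 + 1, so there are 20 full weeks plus 1 extra day.
Each full week contributes 5 weekdays (Mon–Fri): 20 × 5 = 100.
The 1 extra day is Wed — 1 of them qualifies.
Total: 100 + 1 = 101.
Holidays: 27 November 1932 (Sun); 1 December 1932 (Thu); 16 December 1932 (Fri); 6 January 1933 (Fri); 23 February 1933 (Thu); 1 March 1933 (Wed); 28 March 1933 (Tue).
6 of the 7 holidays fall on weekdays; the rest are weekends and were already excluded.
Business days: 101 − 6 = 95.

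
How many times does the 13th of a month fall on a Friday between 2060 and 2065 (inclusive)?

11

Friday-the-13ths by year:
2060: Feb, Aug
2061: May
2062: Jan, Oct
2063: Apr, Jul
2064: Jun
2065: Feb, Mar, Nov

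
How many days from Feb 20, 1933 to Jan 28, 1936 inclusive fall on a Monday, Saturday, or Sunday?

Feb 20, 1933 is a Monday.
That's 1073 days from start to end, counting both.
1073 = 7 × 153 + 2, so there are 153 full weeks plus 2 extra days.
Each full week contributes 3 days from the set (Mon, Sat, Sun): 153 × 3 = 459.
The 2 extra days are Mon, Tue — 1 of them qualifies.
Total: 459 + 1 = 460.

460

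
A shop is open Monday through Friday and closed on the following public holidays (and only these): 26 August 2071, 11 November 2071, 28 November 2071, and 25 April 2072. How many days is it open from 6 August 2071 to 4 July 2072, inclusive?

235

6 August 2071 is a Thursday.
From 6 August 2071 to 4 July 2072 is 334 days inclusive.
334 = 7 × 47 + 5, so there are 47 full weeks plus 5 extra days.
Each full week contributes 5 weekdays (Mon–Fri): 47 × 5 = 235.
The 5 extra days are Thursday, Friday, Saturday, Sunday, Monday — 3 of them qualify.
Total: 235 + 3 = 238.
Holidays: 26 August 2071 (Wed); 11 November 2071 (Wed); 28 November 2071 (Sat); 25 April 2072 (Mon).
3 of the 4 holidays fall on weekdays; the rest are weekends and were already excluded.
Business days: 238 − 3 = 235.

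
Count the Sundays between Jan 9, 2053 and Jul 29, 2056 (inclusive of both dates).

Jan 9, 2053 is a Thursday.
From Jan 9, 2053 to Jul 29, 2056 is 1298 days inclusive.
1298 = 7 × 185 + 3, so there are 185 full weeks plus 3 extra days.
Each full week contributes one Sunday: 185 so far.
The 3 extra days are Thursday, Friday, Saturday — none qualify.
Total: 185 + 0 = 185.

185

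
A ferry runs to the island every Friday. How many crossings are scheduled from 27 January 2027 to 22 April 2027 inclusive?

12

27 January 2027 is a Wednesday.
That's 86 days from start to end, counting both.
86 = 7 × 12 + 2, so there are 12 full weeks plus 2 extra days.
Each full week contributes one Friday: 12 so far.
The 2 extra days are Wednesday, Thursday — none qualify.
Total: 12 + 0 = 12.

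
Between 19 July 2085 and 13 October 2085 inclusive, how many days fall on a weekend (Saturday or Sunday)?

25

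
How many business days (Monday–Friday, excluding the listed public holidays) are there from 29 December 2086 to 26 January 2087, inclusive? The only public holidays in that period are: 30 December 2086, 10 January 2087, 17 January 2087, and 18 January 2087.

17

29 December 2086 is a Sunday.
From 29 December 2086 to 26 January 2087 is 29 days inclusive.
29 = 7 × 4 + 1, so there are 4 full weeks plus 1 extra day.
Each full week contributes 5 weekdays (Mon–Fri): 4 × 5 = 20.
The 1 extra day is Sun — none qualify.
Total: 20 + 0 = 20.
Holidays: 30 December 2086 (Mon); 10 January 2087 (Fri); 17 January 2087 (Fri); 18 January 2087 (Sat).
3 of the 4 holidays fall on weekdays; the rest are weekends and were already excluded.
Business days: 20 − 3 = 17.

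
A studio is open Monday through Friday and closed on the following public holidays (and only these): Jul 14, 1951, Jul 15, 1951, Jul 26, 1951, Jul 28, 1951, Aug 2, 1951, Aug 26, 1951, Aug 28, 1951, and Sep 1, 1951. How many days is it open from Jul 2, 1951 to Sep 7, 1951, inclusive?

Jul 2, 1951 is a Monday.
From Jul 2, 1951 to Sep 7, 1951 is 68 days inclusive.
68 = 7 × 9 + 5, so there are 9 full weeks plus 5 extra days.
Each full week contributes 5 weekdays (Mon–Fri): 9 × 5 = 45.
The 5 extra days are Mon, Tue, Wed, Thu, Fri — 5 of them qualify.
Total: 45 + 5 = 50.
Holidays: Jul 14, 1951 (Sat); Jul 15, 1951 (Sun); Jul 26, 1951 (Thu); Jul 28, 1951 (Sat); Aug 2, 1951 (Thu); Aug 26, 1951 (Sun); Aug 28, 1951 (Tue); Sep 1, 1951 (Sat).
3 of the 8 holidays fall on weekdays; the rest are weekends and were already excluded.
Business days: 50 − 3 = 47.

47 business days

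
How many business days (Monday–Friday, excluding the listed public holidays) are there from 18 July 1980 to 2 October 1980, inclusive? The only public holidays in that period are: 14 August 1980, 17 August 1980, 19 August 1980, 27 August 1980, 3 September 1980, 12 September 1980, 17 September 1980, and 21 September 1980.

49 business days

18 July 1980 is a Friday.
The range spans 77 days (inclusive of both endpoints).
77 = 7 × 11, so the span is exactly 11 full weeks.
Each full week contributes 5 weekdays (Mon–Fri): 11 × 5 = 55.
Holidays: 14 August 1980 (Thu); 17 August 1980 (Sun); 19 August 1980 (Tue); 27 August 1980 (Wed); 3 September 1980 (Wed); 12 September 1980 (Fri); 17 September 1980 (Wed); 21 September 1980 (Sun).
6 of the 8 holidays fall on weekdays; the rest are weekends and were already excluded.
Business days: 55 − 6 = 49.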